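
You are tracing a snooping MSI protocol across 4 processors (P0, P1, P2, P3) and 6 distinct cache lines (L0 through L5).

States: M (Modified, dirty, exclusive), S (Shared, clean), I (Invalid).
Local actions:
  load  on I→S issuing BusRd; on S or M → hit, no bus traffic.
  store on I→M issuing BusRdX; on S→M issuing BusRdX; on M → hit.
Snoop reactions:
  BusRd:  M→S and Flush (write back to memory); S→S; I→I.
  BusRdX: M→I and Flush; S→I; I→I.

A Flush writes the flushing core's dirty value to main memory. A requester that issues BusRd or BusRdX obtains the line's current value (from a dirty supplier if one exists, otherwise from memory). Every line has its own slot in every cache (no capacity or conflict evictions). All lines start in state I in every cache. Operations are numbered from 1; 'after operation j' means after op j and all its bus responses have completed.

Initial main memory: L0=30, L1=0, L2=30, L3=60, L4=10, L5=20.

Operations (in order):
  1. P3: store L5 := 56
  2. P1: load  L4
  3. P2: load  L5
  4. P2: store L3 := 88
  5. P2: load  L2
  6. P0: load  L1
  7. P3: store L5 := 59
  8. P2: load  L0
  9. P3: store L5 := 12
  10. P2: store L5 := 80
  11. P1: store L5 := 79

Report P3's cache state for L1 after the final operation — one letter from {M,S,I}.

step 1: P3: store L5 := 56  ⟶  IIIM  (L5)  txn=BusRdX  M[L5]=20
step 2: P1: load  L4  ⟶  ISII  (L4)  txn=BusRd  M[L4]=10
step 3: P2: load  L5  ⟶  IISS  (L5)  txn=BusRd+Flush  M[L5]=56
step 4: P2: store L3 := 88  ⟶  IIMI  (L3)  txn=BusRdX  M[L3]=60
step 5: P2: load  L2  ⟶  IISI  (L2)  txn=BusRd  M[L2]=30
step 6: P0: load  L1  ⟶  SIII  (L1)  txn=BusRd  M[L1]=0
step 7: P3: store L5 := 59  ⟶  IIIM  (L5)  txn=BusRdX  M[L5]=56
step 8: P2: load  L0  ⟶  IISI  (L0)  txn=BusRd  M[L0]=30
step 9: P3: store L5 := 12  ⟶  IIIM  (L5)  txn=∅  M[L5]=56
step 10: P2: store L5 := 80  ⟶  IIMI  (L5)  txn=BusRdX+Flush  M[L5]=12
step 11: P1: store L5 := 79  ⟶  IMII  (L5)  txn=BusRdX+Flush  M[L5]=80

state = I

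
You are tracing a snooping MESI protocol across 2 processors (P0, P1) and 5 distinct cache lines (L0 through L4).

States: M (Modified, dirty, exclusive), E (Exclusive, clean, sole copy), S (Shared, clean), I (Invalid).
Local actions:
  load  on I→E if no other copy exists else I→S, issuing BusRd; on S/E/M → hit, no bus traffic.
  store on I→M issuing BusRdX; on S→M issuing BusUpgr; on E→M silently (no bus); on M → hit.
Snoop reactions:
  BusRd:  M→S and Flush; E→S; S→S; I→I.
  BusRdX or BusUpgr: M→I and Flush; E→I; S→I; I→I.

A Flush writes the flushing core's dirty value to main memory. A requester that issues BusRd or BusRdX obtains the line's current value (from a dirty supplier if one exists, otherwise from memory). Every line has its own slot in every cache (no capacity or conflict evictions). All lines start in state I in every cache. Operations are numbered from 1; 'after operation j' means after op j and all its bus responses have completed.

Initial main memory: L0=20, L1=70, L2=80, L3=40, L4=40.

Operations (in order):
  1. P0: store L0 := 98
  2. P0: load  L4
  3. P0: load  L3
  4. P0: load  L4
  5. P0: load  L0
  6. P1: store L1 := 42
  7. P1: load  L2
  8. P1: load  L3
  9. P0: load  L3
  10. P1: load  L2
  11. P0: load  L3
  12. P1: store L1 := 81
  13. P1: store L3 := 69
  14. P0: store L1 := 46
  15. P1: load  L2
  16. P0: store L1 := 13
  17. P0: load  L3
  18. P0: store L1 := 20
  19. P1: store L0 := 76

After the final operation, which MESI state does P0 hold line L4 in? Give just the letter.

state = E

[1] P0: store L0 := 98 | P0:M(98), P1:I | bus: BusRdX
[2] P0: load  L4 | P0:E(40), P1:I | bus: BusRd
[3] P0: load  L3 | P0:E(40), P1:I | bus: BusRd
[4] P0: load  L4 | P0:E(40), P1:I | bus: none
[5] P0: load  L0 | P0:M(98), P1:I | bus: none
[6] P1: store L1 := 42 | P0:I, P1:M(42) | bus: BusRdX
[7] P1: load  L2 | P0:I, P1:E(80) | bus: BusRd
[8] P1: load  L3 | P0:S(40), P1:S(40) | bus: BusRd
[9] P0: load  L3 | P0:S(40), P1:S(40) | bus: none
[10] P1: load  L2 | P0:I, P1:E(80) | bus: none
[11] P0: load  L3 | P0:S(40), P1:S(40) | bus: none
[12] P1: store L1 := 81 | P0:I, P1:M(81) | bus: none
[13] P1: store L3 := 69 | P0:I, P1:M(69) | bus: BusUpgr
[14] P0: store L1 := 46 | P0:M(46), P1:I | bus: BusRdX,Flush
[15] P1: load  L2 | P0:I, P1:E(80) | bus: none
[16] P0: store L1 := 13 | P0:M(13), P1:I | bus: none
[17] P0: load  L3 | P0:S(69), P1:S(69) | bus: BusRd,Flush
[18] P0: store L1 := 20 | P0:M(20), P1:I | bus: none
[19] P1: store L0 := 76 | P0:I, P1:M(76) | bus: BusRdX,Flush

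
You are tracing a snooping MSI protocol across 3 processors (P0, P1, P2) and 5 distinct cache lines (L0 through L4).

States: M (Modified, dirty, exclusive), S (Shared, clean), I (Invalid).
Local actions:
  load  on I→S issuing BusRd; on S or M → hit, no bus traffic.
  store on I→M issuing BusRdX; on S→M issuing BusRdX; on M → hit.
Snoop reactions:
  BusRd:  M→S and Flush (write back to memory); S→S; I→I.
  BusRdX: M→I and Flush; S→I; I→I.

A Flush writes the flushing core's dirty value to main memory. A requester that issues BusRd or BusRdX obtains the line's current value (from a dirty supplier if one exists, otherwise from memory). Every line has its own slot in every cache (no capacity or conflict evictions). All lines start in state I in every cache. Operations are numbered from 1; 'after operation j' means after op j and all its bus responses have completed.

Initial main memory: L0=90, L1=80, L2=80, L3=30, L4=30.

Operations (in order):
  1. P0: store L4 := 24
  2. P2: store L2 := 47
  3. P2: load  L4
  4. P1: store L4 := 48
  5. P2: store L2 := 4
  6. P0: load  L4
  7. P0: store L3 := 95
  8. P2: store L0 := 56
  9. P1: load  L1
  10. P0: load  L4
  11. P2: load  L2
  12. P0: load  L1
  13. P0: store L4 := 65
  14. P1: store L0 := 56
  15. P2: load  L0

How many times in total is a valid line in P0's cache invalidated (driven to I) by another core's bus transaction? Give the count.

step 1: P0: store L4 := 24  ⟶  MII  (L4)  txn=BusRdX  M[L4]=30
step 2: P2: store L2 := 47  ⟶  IIM  (L2)  txn=BusRdX  M[L2]=80
step 3: P2: load  L4  ⟶  SIS  (L4)  txn=BusRd+Flush  M[L4]=24
step 4: P1: store L4 := 48  ⟶  IMI  (L4)  txn=BusRdX  M[L4]=24
step 5: P2: store L2 := 4  ⟶  IIM  (L2)  txn=∅  M[L2]=80
step 6: P0: load  L4  ⟶  SSI  (L4)  txn=BusRd+Flush  M[L4]=48
step 7: P0: store L3 := 95  ⟶  MII  (L3)  txn=BusRdX  M[L3]=30
step 8: P2: store L0 := 56  ⟶  IIM  (L0)  txn=BusRdX  M[L0]=90
step 9: P1: load  L1  ⟶  ISI  (L1)  txn=BusRd  M[L1]=80
step 10: P0: load  L4  ⟶  SSI  (L4)  txn=∅  M[L4]=48
step 11: P2: load  L2  ⟶  IIM  (L2)  txn=∅  M[L2]=80
step 12: P0: load  L1  ⟶  SSI  (L1)  txn=BusRd  M[L1]=80
step 13: P0: store L4 := 65  ⟶  MII  (L4)  txn=BusRdX  M[L4]=48
step 14: P1: store L0 := 56  ⟶  IMI  (L0)  txn=BusRdX+Flush  M[L0]=56
step 15: P2: load  L0  ⟶  ISS  (L0)  txn=BusRd+Flush  M[L0]=56

invalidations = 1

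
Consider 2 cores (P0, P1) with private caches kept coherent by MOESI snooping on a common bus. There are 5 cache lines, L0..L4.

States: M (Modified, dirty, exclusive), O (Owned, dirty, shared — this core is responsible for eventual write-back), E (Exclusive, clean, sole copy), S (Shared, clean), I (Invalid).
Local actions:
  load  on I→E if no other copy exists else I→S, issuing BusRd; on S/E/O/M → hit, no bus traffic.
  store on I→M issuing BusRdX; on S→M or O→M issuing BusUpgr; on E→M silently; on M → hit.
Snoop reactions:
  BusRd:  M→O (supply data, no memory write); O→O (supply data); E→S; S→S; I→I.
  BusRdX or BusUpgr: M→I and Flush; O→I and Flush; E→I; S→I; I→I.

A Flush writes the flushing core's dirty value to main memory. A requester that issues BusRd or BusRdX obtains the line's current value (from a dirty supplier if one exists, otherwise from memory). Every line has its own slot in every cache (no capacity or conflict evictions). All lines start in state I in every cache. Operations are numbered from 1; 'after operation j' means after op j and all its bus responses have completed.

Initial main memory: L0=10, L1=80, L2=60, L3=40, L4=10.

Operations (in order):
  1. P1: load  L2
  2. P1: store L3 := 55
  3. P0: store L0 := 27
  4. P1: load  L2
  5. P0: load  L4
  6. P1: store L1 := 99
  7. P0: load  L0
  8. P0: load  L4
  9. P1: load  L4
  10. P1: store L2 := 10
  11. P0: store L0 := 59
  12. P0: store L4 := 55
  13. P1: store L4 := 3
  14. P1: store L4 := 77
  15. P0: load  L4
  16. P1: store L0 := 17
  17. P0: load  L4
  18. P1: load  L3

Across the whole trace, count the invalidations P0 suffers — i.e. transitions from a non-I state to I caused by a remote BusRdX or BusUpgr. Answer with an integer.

invalidations = 2

  op1 P1: load  L2 → I/E on L2; bus BusRd; mem=60
  op2 P1: store L3 := 55 → I/M on L3; bus BusRdX; mem=40
  op3 P0: store L0 := 27 → M/I on L0; bus BusRdX; mem=10
  op4 P1: load  L2 → I/E on L2; bus (none); mem=60
  op5 P0: load  L4 → E/I on L4; bus BusRd; mem=10
  op6 P1: store L1 := 99 → I/M on L1; bus BusRdX; mem=80
  op7 P0: load  L0 → M/I on L0; bus (none); mem=10
  op8 P0: load  L4 → E/I on L4; bus (none); mem=10
  op9 P1: load  L4 → S/S on L4; bus BusRd; mem=10
  op10 P1: store L2 := 10 → I/M on L2; bus (none); mem=60
  op11 P0: store L0 := 59 → M/I on L0; bus (none); mem=10
  op12 P0: store L4 := 55 → M/I on L4; bus BusUpgr; mem=10
  op13 P1: store L4 := 3 → I/M on L4; bus BusRdX Flush; mem=55
  op14 P1: store L4 := 77 → I/M on L4; bus (none); mem=55
  op15 P0: load  L4 → S/O on L4; bus BusRd; mem=55
  op16 P1: store L0 := 17 → I/M on L0; bus BusRdX Flush; mem=59
  op17 P0: load  L4 → S/O on L4; bus (none); mem=55
  op18 P1: load  L3 → I/M on L3; bus (none); mem=40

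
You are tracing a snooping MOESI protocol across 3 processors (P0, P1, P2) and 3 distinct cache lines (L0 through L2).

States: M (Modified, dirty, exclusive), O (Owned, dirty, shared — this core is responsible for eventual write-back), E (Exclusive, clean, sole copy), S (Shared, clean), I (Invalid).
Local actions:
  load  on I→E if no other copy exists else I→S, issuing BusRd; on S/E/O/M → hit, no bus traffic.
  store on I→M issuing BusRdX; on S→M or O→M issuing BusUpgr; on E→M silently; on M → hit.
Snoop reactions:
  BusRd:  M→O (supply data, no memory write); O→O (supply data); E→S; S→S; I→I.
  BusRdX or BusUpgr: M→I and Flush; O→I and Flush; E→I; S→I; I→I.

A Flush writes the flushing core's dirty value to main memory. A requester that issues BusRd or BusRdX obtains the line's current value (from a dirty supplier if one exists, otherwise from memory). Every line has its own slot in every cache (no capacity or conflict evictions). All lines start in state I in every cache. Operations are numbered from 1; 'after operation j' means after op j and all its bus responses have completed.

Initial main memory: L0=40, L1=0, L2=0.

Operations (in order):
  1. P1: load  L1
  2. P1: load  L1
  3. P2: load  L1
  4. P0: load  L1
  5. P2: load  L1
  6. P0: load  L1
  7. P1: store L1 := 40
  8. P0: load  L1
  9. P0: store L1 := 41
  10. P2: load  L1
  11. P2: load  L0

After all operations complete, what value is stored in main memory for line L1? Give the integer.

  op1 P1: load  L1 → I/E/I on L1; bus BusRd; mem=0
  op2 P1: load  L1 → I/E/I on L1; bus (none); mem=0
  op3 P2: load  L1 → I/S/S on L1; bus BusRd; mem=0
  op4 P0: load  L1 → S/S/S on L1; bus BusRd; mem=0
  op5 P2: load  L1 → S/S/S on L1; bus (none); mem=0
  op6 P0: load  L1 → S/S/S on L1; bus (none); mem=0
  op7 P1: store L1 := 40 → I/M/I on L1; bus BusUpgr; mem=0
  op8 P0: load  L1 → S/O/I on L1; bus BusRd; mem=0
  op9 P0: store L1 := 41 → M/I/I on L1; bus BusUpgr Flush; mem=40
  op10 P2: load  L1 → O/I/S on L1; bus BusRd; mem=40
  op11 P2: load  L0 → I/I/E on L0; bus BusRd; mem=40

memory[L1] = 40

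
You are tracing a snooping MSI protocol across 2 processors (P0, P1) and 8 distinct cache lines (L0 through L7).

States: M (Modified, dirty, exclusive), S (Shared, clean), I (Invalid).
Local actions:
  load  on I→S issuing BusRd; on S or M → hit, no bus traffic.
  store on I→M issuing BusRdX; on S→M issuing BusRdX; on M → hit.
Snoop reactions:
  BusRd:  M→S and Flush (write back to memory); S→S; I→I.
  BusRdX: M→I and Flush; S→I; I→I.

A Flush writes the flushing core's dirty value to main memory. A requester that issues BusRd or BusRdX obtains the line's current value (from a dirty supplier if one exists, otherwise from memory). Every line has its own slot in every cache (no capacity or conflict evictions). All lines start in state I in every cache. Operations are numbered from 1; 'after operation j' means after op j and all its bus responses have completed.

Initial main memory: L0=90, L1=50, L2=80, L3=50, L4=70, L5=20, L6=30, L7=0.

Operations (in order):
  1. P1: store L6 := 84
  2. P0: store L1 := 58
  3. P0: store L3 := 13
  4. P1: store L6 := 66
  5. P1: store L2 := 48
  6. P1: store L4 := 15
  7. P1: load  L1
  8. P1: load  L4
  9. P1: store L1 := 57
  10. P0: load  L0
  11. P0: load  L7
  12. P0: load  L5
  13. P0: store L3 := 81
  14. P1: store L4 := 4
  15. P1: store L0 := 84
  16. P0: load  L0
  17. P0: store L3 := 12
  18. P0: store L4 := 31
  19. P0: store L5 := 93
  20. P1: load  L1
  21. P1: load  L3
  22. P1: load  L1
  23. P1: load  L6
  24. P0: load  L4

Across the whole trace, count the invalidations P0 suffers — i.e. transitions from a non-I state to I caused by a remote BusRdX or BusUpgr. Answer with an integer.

  op1 P1: store L6 := 84 → I/M on L6; bus BusRdX; mem=30
  op2 P0: store L1 := 58 → M/I on L1; bus BusRdX; mem=50
  op3 P0: store L3 := 13 → M/I on L3; bus BusRdX; mem=50
  op4 P1: store L6 := 66 → I/M on L6; bus (none); mem=30
  op5 P1: store L2 := 48 → I/M on L2; bus BusRdX; mem=80
  op6 P1: store L4 := 15 → I/M on L4; bus BusRdX; mem=70
  op7 P1: load  L1 → S/S on L1; bus BusRd Flush; mem=58
  op8 P1: load  L4 → I/M on L4; bus (none); mem=70
  op9 P1: store L1 := 57 → I/M on L1; bus BusRdX; mem=58
  op10 P0: load  L0 → S/I on L0; bus BusRd; mem=90
  op11 P0: load  L7 → S/I on L7; bus BusRd; mem=0
  op12 P0: load  L5 → S/I on L5; bus BusRd; mem=20
  op13 P0: store L3 := 81 → M/I on L3; bus (none); mem=50
  op14 P1: store L4 := 4 → I/M on L4; bus (none); mem=70
  op15 P1: store L0 := 84 → I/M on L0; bus BusRdX; mem=90
  op16 P0: load  L0 → S/S on L0; bus BusRd Flush; mem=84
  op17 P0: store L3 := 12 → M/I on L3; bus (none); mem=50
  op18 P0: store L4 := 31 → M/I on L4; bus BusRdX Flush; mem=4
  op19 P0: store L5 := 93 → M/I on L5; bus BusRdX; mem=20
  op20 P1: load  L1 → I/M on L1; bus (none); mem=58
  op21 P1: load  L3 → S/S on L3; bus BusRd Flush; mem=12
  op22 P1: load  L1 → I/M on L1; bus (none); mem=58
  op23 P1: load  L6 → I/M on L6; bus (none); mem=30
  op24 P0: load  L4 → M/I on L4; bus (none); mem=4

invalidations = 2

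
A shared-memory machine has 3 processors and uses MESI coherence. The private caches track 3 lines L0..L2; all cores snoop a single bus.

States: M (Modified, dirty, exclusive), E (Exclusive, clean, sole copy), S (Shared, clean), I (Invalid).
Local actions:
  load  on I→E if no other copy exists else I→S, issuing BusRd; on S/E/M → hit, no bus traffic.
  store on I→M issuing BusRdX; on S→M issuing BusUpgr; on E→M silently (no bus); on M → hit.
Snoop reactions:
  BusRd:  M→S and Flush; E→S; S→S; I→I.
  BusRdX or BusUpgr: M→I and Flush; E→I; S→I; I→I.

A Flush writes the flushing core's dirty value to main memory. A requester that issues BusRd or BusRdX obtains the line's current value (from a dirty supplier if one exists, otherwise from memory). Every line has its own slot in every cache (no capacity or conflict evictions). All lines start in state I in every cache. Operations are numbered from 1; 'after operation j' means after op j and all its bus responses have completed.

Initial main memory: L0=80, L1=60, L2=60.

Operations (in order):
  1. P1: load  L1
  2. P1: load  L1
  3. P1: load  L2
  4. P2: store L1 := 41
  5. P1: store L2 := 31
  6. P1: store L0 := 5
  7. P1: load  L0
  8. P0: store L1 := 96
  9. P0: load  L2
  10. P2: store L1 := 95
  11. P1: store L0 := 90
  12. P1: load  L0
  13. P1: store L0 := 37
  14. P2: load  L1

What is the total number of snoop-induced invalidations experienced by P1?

invalidations = 1

  op1 P1: load  L1 → I/E/I on L1; bus BusRd; mem=60
  op2 P1: load  L1 → I/E/I on L1; bus (none); mem=60
  op3 P1: load  L2 → I/E/I on L2; bus BusRd; mem=60
  op4 P2: store L1 := 41 → I/I/M on L1; bus BusRdX; mem=60
  op5 P1: store L2 := 31 → I/M/I on L2; bus (none); mem=60
  op6 P1: store L0 := 5 → I/M/I on L0; bus BusRdX; mem=80
  op7 P1: load  L0 → I/M/I on L0; bus (none); mem=80
  op8 P0: store L1 := 96 → M/I/I on L1; bus BusRdX Flush; mem=41
  op9 P0: load  L2 → S/S/I on L2; bus BusRd Flush; mem=31
  op10 P2: store L1 := 95 → I/I/M on L1; bus BusRdX Flush; mem=96
  op11 P1: store L0 := 90 → I/M/I on L0; bus (none); mem=80
  op12 P1: load  L0 → I/M/I on L0; bus (none); mem=80
  op13 P1: store L0 := 37 → I/M/I on L0; bus (none); mem=80
  op14 P2: load  L1 → I/I/M on L1; bus (none); mem=96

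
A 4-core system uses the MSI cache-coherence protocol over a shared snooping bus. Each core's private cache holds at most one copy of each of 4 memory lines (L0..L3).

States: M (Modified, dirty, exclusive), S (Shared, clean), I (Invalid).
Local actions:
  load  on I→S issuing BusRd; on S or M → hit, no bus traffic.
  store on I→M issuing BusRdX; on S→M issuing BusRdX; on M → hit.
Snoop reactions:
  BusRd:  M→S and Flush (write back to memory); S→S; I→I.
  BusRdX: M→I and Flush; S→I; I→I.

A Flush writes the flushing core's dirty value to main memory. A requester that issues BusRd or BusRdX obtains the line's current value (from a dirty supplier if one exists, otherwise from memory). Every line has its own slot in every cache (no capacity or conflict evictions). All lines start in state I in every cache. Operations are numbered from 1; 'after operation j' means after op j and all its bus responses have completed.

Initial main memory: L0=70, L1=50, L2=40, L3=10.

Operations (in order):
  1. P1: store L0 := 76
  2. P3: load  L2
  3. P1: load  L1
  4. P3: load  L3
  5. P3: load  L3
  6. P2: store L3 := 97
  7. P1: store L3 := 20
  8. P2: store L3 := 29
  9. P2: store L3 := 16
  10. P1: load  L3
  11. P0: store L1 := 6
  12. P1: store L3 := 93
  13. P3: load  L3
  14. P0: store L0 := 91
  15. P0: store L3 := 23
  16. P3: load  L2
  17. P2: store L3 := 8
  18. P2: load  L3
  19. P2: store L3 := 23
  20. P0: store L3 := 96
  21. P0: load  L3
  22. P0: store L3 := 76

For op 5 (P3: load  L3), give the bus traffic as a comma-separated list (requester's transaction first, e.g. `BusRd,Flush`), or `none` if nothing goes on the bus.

bus = none

  op1 P1: store L0 := 76 → I/M/I/I on L0; bus BusRdX; mem=70
  op2 P3: load  L2 → I/I/I/S on L2; bus BusRd; mem=40
  op3 P1: load  L1 → I/S/I/I on L1; bus BusRd; mem=50
  op4 P3: load  L3 → I/I/I/S on L3; bus BusRd; mem=10
  op5 P3: load  L3 → I/I/I/S on L3; bus (none); mem=10
  op6 P2: store L3 := 97 → I/I/M/I on L3; bus BusRdX; mem=10
  op7 P1: store L3 := 20 → I/M/I/I on L3; bus BusRdX Flush; mem=97
  op8 P2: store L3 := 29 → I/I/M/I on L3; bus BusRdX Flush; mem=20
  op9 P2: store L3 := 16 → I/I/M/I on L3; bus (none); mem=20
  op10 P1: load  L3 → I/S/S/I on L3; bus BusRd Flush; mem=16
  op11 P0: store L1 := 6 → M/I/I/I on L1; bus BusRdX; mem=50
  op12 P1: store L3 := 93 → I/M/I/I on L3; bus BusRdX; mem=16
  op13 P3: load  L3 → I/S/I/S on L3; bus BusRd Flush; mem=93
  op14 P0: store L0 := 91 → M/I/I/I on L0; bus BusRdX Flush; mem=76
  op15 P0: store L3 := 23 → M/I/I/I on L3; bus BusRdX; mem=93
  op16 P3: load  L2 → I/I/I/S on L2; bus (none); mem=40
  op17 P2: store L3 := 8 → I/I/M/I on L3; bus BusRdX Flush; mem=23
  op18 P2: load  L3 → I/I/M/I on L3; bus (none); mem=23
  op19 P2: store L3 := 23 → I/I/M/I on L3; bus (none); mem=23
  op20 P0: store L3 := 96 → M/I/I/I on L3; bus BusRdX Flush; mem=23
  op21 P0: load  L3 → M/I/I/I on L3; bus (none); mem=23
  op22 P0: store L3 := 76 → M/I/I/I on L3; bus (none); mem=23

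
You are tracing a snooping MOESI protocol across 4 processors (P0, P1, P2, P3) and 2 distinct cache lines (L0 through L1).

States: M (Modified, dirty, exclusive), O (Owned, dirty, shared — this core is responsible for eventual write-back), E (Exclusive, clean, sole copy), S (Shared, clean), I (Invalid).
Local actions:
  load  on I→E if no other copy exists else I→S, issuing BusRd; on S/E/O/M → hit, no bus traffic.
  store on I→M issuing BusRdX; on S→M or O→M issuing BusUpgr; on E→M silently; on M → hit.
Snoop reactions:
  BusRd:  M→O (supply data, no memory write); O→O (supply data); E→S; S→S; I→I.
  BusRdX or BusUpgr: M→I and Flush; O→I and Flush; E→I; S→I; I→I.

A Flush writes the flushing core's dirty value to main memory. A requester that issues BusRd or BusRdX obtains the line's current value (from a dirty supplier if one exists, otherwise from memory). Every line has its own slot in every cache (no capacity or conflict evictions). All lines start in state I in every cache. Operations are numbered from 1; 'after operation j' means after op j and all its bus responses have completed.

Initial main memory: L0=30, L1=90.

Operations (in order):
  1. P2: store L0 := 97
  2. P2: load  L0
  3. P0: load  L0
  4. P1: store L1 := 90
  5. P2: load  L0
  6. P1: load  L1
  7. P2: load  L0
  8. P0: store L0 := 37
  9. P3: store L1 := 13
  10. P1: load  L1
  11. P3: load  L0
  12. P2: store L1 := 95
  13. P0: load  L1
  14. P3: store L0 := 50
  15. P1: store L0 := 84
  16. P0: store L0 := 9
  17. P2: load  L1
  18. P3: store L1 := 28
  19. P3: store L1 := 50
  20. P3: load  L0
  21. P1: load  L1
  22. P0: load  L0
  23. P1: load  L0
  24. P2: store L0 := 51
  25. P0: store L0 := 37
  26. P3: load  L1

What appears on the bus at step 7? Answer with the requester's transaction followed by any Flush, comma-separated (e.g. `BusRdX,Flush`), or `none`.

step 1: P2: store L0 := 97  ⟶  IIMI  (L0)  txn=BusRdX  M[L0]=30
step 2: P2: load  L0  ⟶  IIMI  (L0)  txn=∅  M[L0]=30
step 3: P0: load  L0  ⟶  SIOI  (L0)  txn=BusRd  M[L0]=30
step 4: P1: store L1 := 90  ⟶  IMII  (L1)  txn=BusRdX  M[L1]=90
step 5: P2: load  L0  ⟶  SIOI  (L0)  txn=∅  M[L0]=30
step 6: P1: load  L1  ⟶  IMII  (L1)  txn=∅  M[L1]=90
step 7: P2: load  L0  ⟶  SIOI  (L0)  txn=∅  M[L0]=30
step 8: P0: store L0 := 37  ⟶  MIII  (L0)  txn=BusUpgr+Flush  M[L0]=97
step 9: P3: store L1 := 13  ⟶  IIIM  (L1)  txn=BusRdX+Flush  M[L1]=90
step 10: P1: load  L1  ⟶  ISIO  (L1)  txn=BusRd  M[L1]=90
step 11: P3: load  L0  ⟶  OIIS  (L0)  txn=BusRd  M[L0]=97
step 12: P2: store L1 := 95  ⟶  IIMI  (L1)  txn=BusRdX+Flush  M[L1]=13
step 13: P0: load  L1  ⟶  SIOI  (L1)  txn=BusRd  M[L1]=13
step 14: P3: store L0 := 50  ⟶  IIIM  (L0)  txn=BusUpgr+Flush  M[L0]=37
step 15: P1: store L0 := 84  ⟶  IMII  (L0)  txn=BusRdX+Flush  M[L0]=50
step 16: P0: store L0 := 9  ⟶  MIII  (L0)  txn=BusRdX+Flush  M[L0]=84
step 17: P2: load  L1  ⟶  SIOI  (L1)  txn=∅  M[L1]=13
step 18: P3: store L1 := 28  ⟶  IIIM  (L1)  txn=BusRdX+Flush  M[L1]=95
step 19: P3: store L1 := 50  ⟶  IIIM  (L1)  txn=∅  M[L1]=95
step 20: P3: load  L0  ⟶  OIIS  (L0)  txn=BusRd  M[L0]=84
step 21: P1: load  L1  ⟶  ISIO  (L1)  txn=BusRd  M[L1]=95
step 22: P0: load  L0  ⟶  OIIS  (L0)  txn=∅  M[L0]=84
step 23: P1: load  L0  ⟶  OSIS  (L0)  txn=BusRd  M[L0]=84
step 24: P2: store L0 := 51  ⟶  IIMI  (L0)  txn=BusRdX+Flush  M[L0]=9
step 25: P0: store L0 := 37  ⟶  MIII  (L0)  txn=BusRdX+Flush  M[L0]=51
step 26: P3: load  L1  ⟶  ISIO  (L1)  txn=∅  M[L1]=95

bus = none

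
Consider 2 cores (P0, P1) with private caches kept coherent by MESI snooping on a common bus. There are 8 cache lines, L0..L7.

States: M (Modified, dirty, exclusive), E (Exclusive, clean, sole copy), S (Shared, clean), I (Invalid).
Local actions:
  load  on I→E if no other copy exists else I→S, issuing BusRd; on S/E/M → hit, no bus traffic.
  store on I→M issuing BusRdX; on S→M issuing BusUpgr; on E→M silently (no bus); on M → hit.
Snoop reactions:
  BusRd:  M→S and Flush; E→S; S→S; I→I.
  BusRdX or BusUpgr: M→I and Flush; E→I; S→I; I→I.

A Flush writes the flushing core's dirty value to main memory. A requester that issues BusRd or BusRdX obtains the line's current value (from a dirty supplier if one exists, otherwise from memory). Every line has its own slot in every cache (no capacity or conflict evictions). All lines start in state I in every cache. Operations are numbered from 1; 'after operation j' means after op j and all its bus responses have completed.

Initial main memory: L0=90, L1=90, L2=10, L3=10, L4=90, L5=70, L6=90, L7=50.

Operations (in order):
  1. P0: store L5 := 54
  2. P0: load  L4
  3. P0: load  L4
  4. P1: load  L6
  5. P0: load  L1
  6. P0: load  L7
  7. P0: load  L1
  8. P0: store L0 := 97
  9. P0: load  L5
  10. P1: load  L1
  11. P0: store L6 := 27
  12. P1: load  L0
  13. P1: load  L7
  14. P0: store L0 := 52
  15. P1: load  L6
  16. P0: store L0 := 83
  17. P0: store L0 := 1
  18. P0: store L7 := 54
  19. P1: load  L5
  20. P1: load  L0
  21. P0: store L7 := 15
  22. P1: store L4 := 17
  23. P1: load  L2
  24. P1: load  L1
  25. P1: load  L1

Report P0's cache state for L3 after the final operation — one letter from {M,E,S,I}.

  op1 P0: store L5 := 54 → M/I on L5; bus BusRdX; mem=70
  op2 P0: load  L4 → E/I on L4; bus BusRd; mem=90
  op3 P0: load  L4 → E/I on L4; bus (none); mem=90
  op4 P1: load  L6 → I/E on L6; bus BusRd; mem=90
  op5 P0: load  L1 → E/I on L1; bus BusRd; mem=90
  op6 P0: load  L7 → E/I on L7; bus BusRd; mem=50
  op7 P0: load  L1 → E/I on L1; bus (none); mem=90
  op8 P0: store L0 := 97 → M/I on L0; bus BusRdX; mem=90
  op9 P0: load  L5 → M/I on L5; bus (none); mem=70
  op10 P1: load  L1 → S/S on L1; bus BusRd; mem=90
  op11 P0: store L6 := 27 → M/I on L6; bus BusRdX; mem=90
  op12 P1: load  L0 → S/S on L0; bus BusRd Flush; mem=97
  op13 P1: load  L7 → S/S on L7; bus BusRd; mem=50
  op14 P0: store L0 := 52 → M/I on L0; bus BusUpgr; mem=97
  op15 P1: load  L6 → S/S on L6; bus BusRd Flush; mem=27
  op16 P0: store L0 := 83 → M/I on L0; bus (none); mem=97
  op17 P0: store L0 := 1 → M/I on L0; bus (none); mem=97
  op18 P0: store L7 := 54 → M/I on L7; bus BusUpgr; mem=50
  op19 P1: load  L5 → S/S on L5; bus BusRd Flush; mem=54
  op20 P1: load  L0 → S/S on L0; bus BusRd Flush; mem=1
  op21 P0: store L7 := 15 → M/I on L7; bus (none); mem=50
  op22 P1: store L4 := 17 → I/M on L4; bus BusRdX; mem=90
  op23 P1: load  L2 → I/E on L2; bus BusRd; mem=10
  op24 P1: load  L1 → S/S on L1; bus (none); mem=90
  op25 P1: load  L1 → S/S on L1; bus (none); mem=90

state = I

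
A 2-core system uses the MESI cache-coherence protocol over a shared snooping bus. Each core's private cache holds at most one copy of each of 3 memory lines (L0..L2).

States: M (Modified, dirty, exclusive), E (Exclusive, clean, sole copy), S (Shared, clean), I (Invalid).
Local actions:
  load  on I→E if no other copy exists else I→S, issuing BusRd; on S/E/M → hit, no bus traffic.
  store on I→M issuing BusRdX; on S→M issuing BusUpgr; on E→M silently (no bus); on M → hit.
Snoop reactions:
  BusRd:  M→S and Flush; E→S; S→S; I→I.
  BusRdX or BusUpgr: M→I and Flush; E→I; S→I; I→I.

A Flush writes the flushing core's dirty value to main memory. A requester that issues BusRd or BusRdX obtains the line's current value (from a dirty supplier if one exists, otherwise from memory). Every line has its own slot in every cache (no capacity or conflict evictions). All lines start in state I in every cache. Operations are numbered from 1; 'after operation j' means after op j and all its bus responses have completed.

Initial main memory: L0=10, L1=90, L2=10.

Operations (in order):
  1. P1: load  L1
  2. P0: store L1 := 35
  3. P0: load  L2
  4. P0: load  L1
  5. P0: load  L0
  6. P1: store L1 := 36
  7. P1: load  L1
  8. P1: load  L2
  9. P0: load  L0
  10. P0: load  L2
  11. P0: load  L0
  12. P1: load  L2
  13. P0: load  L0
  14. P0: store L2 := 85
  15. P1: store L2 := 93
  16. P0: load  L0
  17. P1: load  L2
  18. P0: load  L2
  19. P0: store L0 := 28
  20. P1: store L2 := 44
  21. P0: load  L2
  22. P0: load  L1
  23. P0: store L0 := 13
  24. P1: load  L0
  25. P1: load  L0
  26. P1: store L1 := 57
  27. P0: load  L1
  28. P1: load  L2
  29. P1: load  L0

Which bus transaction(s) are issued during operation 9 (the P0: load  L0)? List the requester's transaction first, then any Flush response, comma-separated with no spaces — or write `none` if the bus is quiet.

1. P1: load  L1  bus=[BusRd]  L1: P0=I P1=E  mem[L1]=90
2. P0: store L1 := 35  bus=[BusRdX]  L1: P0=M P1=I  mem[L1]=90
3. P0: load  L2  bus=[BusRd]  L2: P0=E P1=I  mem[L2]=10
4. P0: load  L1  bus=[-]  L1: P0=M P1=I  mem[L1]=90
5. P0: load  L0  bus=[BusRd]  L0: P0=E P1=I  mem[L0]=10
6. P1: store L1 := 36  bus=[BusRdX,Flush]  L1: P0=I P1=M  mem[L1]=35
7. P1: load  L1  bus=[-]  L1: P0=I P1=M  mem[L1]=35
8. P1: load  L2  bus=[BusRd]  L2: P0=S P1=S  mem[L2]=10
9. P0: load  L0  bus=[-]  L0: P0=E P1=I  mem[L0]=10
10. P0: load  L2  bus=[-]  L2: P0=S P1=S  mem[L2]=10
11. P0: load  L0  bus=[-]  L0: P0=E P1=I  mem[L0]=10
12. P1: load  L2  bus=[-]  L2: P0=S P1=S  mem[L2]=10
13. P0: load  L0  bus=[-]  L0: P0=E P1=I  mem[L0]=10
14. P0: store L2 := 85  bus=[BusUpgr]  L2: P0=M P1=I  mem[L2]=10
15. P1: store L2 := 93  bus=[BusRdX,Flush]  L2: P0=I P1=M  mem[L2]=85
16. P0: load  L0  bus=[-]  L0: P0=E P1=I  mem[L0]=10
17. P1: load  L2  bus=[-]  L2: P0=I P1=M  mem[L2]=85
18. P0: load  L2  bus=[BusRd,Flush]  L2: P0=S P1=S  mem[L2]=93
19. P0: store L0 := 28  bus=[-]  L0: P0=M P1=I  mem[L0]=10
20. P1: store L2 := 44  bus=[BusUpgr]  L2: P0=I P1=M  mem[L2]=93
21. P0: load  L2  bus=[BusRd,Flush]  L2: P0=S P1=S  mem[L2]=44
22. P0: load  L1  bus=[BusRd,Flush]  L1: P0=S P1=S  mem[L1]=36
23. P0: store L0 := 13  bus=[-]  L0: P0=M P1=I  mem[L0]=10
24. P1: load  L0  bus=[BusRd,Flush]  L0: P0=S P1=S  mem[L0]=13
25. P1: load  L0  bus=[-]  L0: P0=S P1=S  mem[L0]=13
26. P1: store L1 := 57  bus=[BusUpgr]  L1: P0=I P1=M  mem[L1]=36
27. P0: load  L1  bus=[BusRd,Flush]  L1: P0=S P1=S  mem[L1]=57
28. P1: load  L2  bus=[-]  L2: P0=S P1=S  mem[L2]=44
29. P1: load  L0  bus=[-]  L0: P0=S P1=S  mem[L0]=13

bus = none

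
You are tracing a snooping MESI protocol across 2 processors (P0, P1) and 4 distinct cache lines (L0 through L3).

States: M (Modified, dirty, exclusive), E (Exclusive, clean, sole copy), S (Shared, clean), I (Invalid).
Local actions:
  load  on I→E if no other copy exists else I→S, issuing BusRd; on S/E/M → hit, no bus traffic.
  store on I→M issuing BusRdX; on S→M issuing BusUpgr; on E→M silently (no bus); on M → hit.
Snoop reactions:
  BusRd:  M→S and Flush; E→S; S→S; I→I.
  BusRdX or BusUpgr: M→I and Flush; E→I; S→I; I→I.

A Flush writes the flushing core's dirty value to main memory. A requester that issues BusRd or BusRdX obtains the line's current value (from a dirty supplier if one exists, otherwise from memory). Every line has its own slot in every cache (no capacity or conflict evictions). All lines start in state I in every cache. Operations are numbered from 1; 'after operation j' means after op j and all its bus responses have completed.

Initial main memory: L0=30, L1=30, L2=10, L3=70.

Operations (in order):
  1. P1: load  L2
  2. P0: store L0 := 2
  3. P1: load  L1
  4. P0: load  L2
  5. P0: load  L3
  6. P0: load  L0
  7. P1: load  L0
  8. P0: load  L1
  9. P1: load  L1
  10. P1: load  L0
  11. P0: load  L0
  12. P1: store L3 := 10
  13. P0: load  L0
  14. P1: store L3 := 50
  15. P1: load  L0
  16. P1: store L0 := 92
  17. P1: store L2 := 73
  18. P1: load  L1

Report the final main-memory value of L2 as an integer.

step 1: P1: load  L2  ⟶  IE  (L2)  txn=BusRd  M[L2]=10
step 2: P0: store L0 := 2  ⟶  MI  (L0)  txn=BusRdX  M[L0]=30
step 3: P1: load  L1  ⟶  IE  (L1)  txn=BusRd  M[L1]=30
step 4: P0: load  L2  ⟶  SS  (L2)  txn=BusRd  M[L2]=10
step 5: P0: load  L3  ⟶  EI  (L3)  txn=BusRd  M[L3]=70
step 6: P0: load  L0  ⟶  MI  (L0)  txn=∅  M[L0]=30
step 7: P1: load  L0  ⟶  SS  (L0)  txn=BusRd+Flush  M[L0]=2
step 8: P0: load  L1  ⟶  SS  (L1)  txn=BusRd  M[L1]=30
step 9: P1: load  L1  ⟶  SS  (L1)  txn=∅  M[L1]=30
step 10: P1: load  L0  ⟶  SS  (L0)  txn=∅  M[L0]=2
step 11: P0: load  L0  ⟶  SS  (L0)  txn=∅  M[L0]=2
step 12: P1: store L3 := 10  ⟶  IM  (L3)  txn=BusRdX  M[L3]=70
step 13: P0: load  L0  ⟶  SS  (L0)  txn=∅  M[L0]=2
step 14: P1: store L3 := 50  ⟶  IM  (L3)  txn=∅  M[L3]=70
step 15: P1: load  L0  ⟶  SS  (L0)  txn=∅  M[L0]=2
step 16: P1: store L0 := 92  ⟶  IM  (L0)  txn=BusUpgr  M[L0]=2
step 17: P1: store L2 := 73  ⟶  IM  (L2)  txn=BusUpgr  M[L2]=10
step 18: P1: load  L1  ⟶  SS  (L1)  txn=∅  M[L1]=30

memory[L2] = 10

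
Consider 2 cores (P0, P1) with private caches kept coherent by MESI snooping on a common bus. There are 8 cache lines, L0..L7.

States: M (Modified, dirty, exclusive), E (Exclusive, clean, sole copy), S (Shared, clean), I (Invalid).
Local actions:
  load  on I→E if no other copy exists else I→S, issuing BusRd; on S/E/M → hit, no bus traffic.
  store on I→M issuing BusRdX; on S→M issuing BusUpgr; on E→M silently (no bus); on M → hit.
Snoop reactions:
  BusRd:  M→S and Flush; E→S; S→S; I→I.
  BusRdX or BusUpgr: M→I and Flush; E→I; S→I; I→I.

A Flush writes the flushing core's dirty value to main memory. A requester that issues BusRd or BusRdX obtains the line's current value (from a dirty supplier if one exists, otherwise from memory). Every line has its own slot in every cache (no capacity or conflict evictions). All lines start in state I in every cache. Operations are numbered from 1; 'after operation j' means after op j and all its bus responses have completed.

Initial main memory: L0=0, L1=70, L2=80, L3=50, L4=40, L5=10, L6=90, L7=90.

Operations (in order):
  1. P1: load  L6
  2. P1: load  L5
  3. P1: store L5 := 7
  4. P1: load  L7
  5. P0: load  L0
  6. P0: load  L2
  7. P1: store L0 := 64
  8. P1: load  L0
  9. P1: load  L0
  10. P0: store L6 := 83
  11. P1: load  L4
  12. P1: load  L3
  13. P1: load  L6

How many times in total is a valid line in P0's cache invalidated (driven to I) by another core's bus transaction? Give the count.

invalidations = 1

  op1 P1: load  L6 → I/E on L6; bus BusRd; mem=90
  op2 P1: load  L5 → I/E on L5; bus BusRd; mem=10
  op3 P1: store L5 := 7 → I/M on L5; bus (none); mem=10
  op4 P1: load  L7 → I/E on L7; bus BusRd; mem=90
  op5 P0: load  L0 → E/I on L0; bus BusRd; mem=0
  op6 P0: load  L2 → E/I on L2; bus BusRd; mem=80
  op7 P1: store L0 := 64 → I/M on L0; bus BusRdX; mem=0
  op8 P1: load  L0 → I/M on L0; bus (none); mem=0
  op9 P1: load  L0 → I/M on L0; bus (none); mem=0
  op10 P0: store L6 := 83 → M/I on L6; bus BusRdX; mem=90
  op11 P1: load  L4 → I/E on L4; bus BusRd; mem=40
  op12 P1: load  L3 → I/E on L3; bus BusRd; mem=50
  op13 P1: load  L6 → S/S on L6; bus BusRd Flush; mem=83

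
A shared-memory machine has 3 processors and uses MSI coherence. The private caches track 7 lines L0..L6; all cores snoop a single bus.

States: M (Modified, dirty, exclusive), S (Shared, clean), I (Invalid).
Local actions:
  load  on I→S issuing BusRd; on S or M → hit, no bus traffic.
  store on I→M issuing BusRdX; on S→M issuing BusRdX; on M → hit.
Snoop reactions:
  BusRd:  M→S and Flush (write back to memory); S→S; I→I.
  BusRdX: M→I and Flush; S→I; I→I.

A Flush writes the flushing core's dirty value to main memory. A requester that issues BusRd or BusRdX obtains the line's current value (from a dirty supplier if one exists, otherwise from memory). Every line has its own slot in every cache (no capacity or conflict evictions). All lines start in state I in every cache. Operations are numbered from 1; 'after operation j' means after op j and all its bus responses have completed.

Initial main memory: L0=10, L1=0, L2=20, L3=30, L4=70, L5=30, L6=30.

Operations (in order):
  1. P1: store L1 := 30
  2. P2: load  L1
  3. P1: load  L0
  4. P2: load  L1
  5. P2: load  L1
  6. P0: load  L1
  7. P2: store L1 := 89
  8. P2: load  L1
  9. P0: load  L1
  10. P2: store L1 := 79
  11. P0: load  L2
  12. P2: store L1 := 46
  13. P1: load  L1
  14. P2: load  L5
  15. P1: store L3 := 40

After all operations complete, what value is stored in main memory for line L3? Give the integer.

memory[L3] = 30

[1] P1: store L1 := 30 | P0:I, P1:M(30), P2:I | bus: BusRdX
[2] P2: load  L1 | P0:I, P1:S(30), P2:S(30) | bus: BusRd,Flush
[3] P1: load  L0 | P0:I, P1:S(10), P2:I | bus: BusRd
[4] P2: load  L1 | P0:I, P1:S(30), P2:S(30) | bus: none
[5] P2: load  L1 | P0:I, P1:S(30), P2:S(30) | bus: none
[6] P0: load  L1 | P0:S(30), P1:S(30), P2:S(30) | bus: BusRd
[7] P2: store L1 := 89 | P0:I, P1:I, P2:M(89) | bus: BusRdX
[8] P2: load  L1 | P0:I, P1:I, P2:M(89) | bus: none
[9] P0: load  L1 | P0:S(89), P1:I, P2:S(89) | bus: BusRd,Flush
[10] P2: store L1 := 79 | P0:I, P1:I, P2:M(79) | bus: BusRdX
[11] P0: load  L2 | P0:S(20), P1:I, P2:I | bus: BusRd
[12] P2: store L1 := 46 | P0:I, P1:I, P2:M(46) | bus: none
[13] P1: load  L1 | P0:I, P1:S(46), P2:S(46) | bus: BusRd,Flush
[14] P2: load  L5 | P0:I, P1:I, P2:S(30) | bus: BusRd
[15] P1: store L3 := 40 | P0:I, P1:M(40), P2:I | bus: BusRdX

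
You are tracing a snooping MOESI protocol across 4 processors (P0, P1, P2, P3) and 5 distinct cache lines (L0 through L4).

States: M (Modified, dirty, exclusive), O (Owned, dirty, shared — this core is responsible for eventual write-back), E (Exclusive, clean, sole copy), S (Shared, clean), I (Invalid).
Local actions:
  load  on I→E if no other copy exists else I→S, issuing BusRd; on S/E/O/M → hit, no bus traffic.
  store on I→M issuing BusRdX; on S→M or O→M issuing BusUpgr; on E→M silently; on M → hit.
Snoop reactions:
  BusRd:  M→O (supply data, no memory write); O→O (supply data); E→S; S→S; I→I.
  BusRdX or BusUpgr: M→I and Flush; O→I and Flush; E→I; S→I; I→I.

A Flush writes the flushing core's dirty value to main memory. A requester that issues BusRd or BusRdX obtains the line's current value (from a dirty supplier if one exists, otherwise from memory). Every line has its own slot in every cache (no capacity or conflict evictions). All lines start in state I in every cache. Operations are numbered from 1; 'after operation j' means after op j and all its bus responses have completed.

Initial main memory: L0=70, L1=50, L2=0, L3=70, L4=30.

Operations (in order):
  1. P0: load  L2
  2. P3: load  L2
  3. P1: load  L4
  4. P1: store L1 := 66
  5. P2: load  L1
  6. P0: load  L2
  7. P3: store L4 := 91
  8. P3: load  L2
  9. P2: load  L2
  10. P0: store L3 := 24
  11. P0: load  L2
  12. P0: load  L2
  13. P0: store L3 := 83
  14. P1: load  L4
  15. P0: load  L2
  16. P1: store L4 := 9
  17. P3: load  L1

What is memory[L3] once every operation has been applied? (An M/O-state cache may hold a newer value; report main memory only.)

memory[L3] = 70

step 1: P0: load  L2  ⟶  EIII  (L2)  txn=BusRd  M[L2]=0
step 2: P3: load  L2  ⟶  SIIS  (L2)  txn=BusRd  M[L2]=0
step 3: P1: load  L4  ⟶  IEII  (L4)  txn=BusRd  M[L4]=30
step 4: P1: store L1 := 66  ⟶  IMII  (L1)  txn=BusRdX  M[L1]=50
step 5: P2: load  L1  ⟶  IOSI  (L1)  txn=BusRd  M[L1]=50
step 6: P0: load  L2  ⟶  SIIS  (L2)  txn=∅  M[L2]=0
step 7: P3: store L4 := 91  ⟶  IIIM  (L4)  txn=BusRdX  M[L4]=30
step 8: P3: load  L2  ⟶  SIIS  (L2)  txn=∅  M[L2]=0
step 9: P2: load  L2  ⟶  SISS  (L2)  txn=BusRd  M[L2]=0
step 10: P0: store L3 := 24  ⟶  MIII  (L3)  txn=BusRdX  M[L3]=70
step 11: P0: load  L2  ⟶  SISS  (L2)  txn=∅  M[L2]=0
step 12: P0: load  L2  ⟶  SISS  (L2)  txn=∅  M[L2]=0
step 13: P0: store L3 := 83  ⟶  MIII  (L3)  txn=∅  M[L3]=70
step 14: P1: load  L4  ⟶  ISIO  (L4)  txn=BusRd  M[L4]=30
step 15: P0: load  L2  ⟶  SISS  (L2)  txn=∅  M[L2]=0
step 16: P1: store L4 := 9  ⟶  IMII  (L4)  txn=BusUpgr+Flush  M[L4]=91
step 17: P3: load  L1  ⟶  IOSS  (L1)  txn=BusRd  M[L1]=50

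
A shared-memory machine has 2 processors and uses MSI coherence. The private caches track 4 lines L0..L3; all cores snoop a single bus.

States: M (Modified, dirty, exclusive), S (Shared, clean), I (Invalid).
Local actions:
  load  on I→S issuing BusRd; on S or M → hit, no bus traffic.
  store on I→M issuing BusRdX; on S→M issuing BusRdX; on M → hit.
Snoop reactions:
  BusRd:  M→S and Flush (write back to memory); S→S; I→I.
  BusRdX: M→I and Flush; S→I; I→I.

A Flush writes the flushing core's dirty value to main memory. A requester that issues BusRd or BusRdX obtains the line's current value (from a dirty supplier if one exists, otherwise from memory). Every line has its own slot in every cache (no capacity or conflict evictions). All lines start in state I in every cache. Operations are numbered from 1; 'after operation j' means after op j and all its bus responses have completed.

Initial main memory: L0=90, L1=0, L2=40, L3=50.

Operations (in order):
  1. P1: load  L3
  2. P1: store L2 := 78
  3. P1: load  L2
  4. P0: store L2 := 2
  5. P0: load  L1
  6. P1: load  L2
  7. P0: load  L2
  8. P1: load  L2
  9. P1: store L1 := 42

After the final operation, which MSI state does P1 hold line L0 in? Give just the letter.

state = I

  op1 P1: load  L3 → I/S on L3; bus BusRd; mem=50
  op2 P1: store L2 := 78 → I/M on L2; bus BusRdX; mem=40
  op3 P1: load  L2 → I/M on L2; bus (none); mem=40
  op4 P0: store L2 := 2 → M/I on L2; bus BusRdX Flush; mem=78
  op5 P0: load  L1 → S/I on L1; bus BusRd; mem=0
  op6 P1: load  L2 → S/S on L2; bus BusRd Flush; mem=2
  op7 P0: load  L2 → S/S on L2; bus (none); mem=2
  op8 P1: load  L2 → S/S on L2; bus (none); mem=2
  op9 P1: store L1 := 42 → I/M on L1; bus BusRdX; mem=0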